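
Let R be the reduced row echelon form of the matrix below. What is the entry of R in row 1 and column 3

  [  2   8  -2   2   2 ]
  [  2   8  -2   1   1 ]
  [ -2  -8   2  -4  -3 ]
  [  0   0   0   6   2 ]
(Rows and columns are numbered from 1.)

R1 → 1/2·R1
  [  1   4  -1   1   1 ]
  [  2   8  -2   1   1 ]
  [ -2  -8   2  -4  -3 ]
  [  0   0   0   6   2 ]
R2 → R2 − 2·R1
  [  1   4  -1   1   1 ]
  [  0   0   0  -1  -1 ]
  [ -2  -8   2  -4  -3 ]
  [  0   0   0   6   2 ]
R3 → R3 + 2·R1
  [ 1  4  -1   1   1 ]
  [ 0  0   0  -1  -1 ]
  [ 0  0   0  -2  -1 ]
  [ 0  0   0   6   2 ]
R2 → -1·R2
  [ 1  4  -1   1   1 ]
  [ 0  0   0   1   1 ]
  [ 0  0   0  -2  -1 ]
  [ 0  0   0   6   2 ]
R3 → R3 + 2·R2
  [ 1  4  -1  1  1 ]
  [ 0  0   0  1  1 ]
  [ 0  0   0  0  1 ]
  [ 0  0   0  6  2 ]
R4 → R4 − 6·R2
  [ 1  4  -1  1   1 ]
  [ 0  0   0  1   1 ]
  [ 0  0   0  0   1 ]
  [ 0  0   0  0  -4 ]
R4 → R4 + 4·R3
  [ 1  4  -1  1  1 ]
  [ 0  0   0  1  1 ]
  [ 0  0   0  0  1 ]
  [ 0  0   0  0  0 ]
R2 → R2 − R3
  [ 1  4  -1  1  1 ]
  [ 0  0   0  1  0 ]
  [ 0  0   0  0  1 ]
  [ 0  0   0  0  0 ]
R1 → R1 − R3
  [ 1  4  -1  1  0 ]
  [ 0  0   0  1  0 ]
  [ 0  0   0  0  1 ]
  [ 0  0   0  0  0 ]
R1 → R1 − R2
  [ 1  4  -1  0  0 ]
  [ 0  0   0  1  0 ]
  [ 0  0   0  0  1 ]
  [ 0  0   0  0  0 ]

-1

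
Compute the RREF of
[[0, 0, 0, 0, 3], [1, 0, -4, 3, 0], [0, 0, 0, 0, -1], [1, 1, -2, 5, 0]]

[[1, 0, -4, 3, 0], [0, 1, 2, 2, 0], [0, 0, 0, 0, 1], [0, 0, 0, 0, 0]]

R1 ↔ R2
  [ 1  0  -4  3   0 ]
  [ 0  0   0  0   3 ]
  [ 0  0   0  0  -1 ]
  [ 1  1  -2  5   0 ]
R4 → R4 − R1
  [ 1  0  -4  3   0 ]
  [ 0  0   0  0   3 ]
  [ 0  0   0  0  -1 ]
  [ 0  1   2  2   0 ]
R2 ↔ R4
  [ 1  0  -4  3   0 ]
  [ 0  1   2  2   0 ]
  [ 0  0   0  0  -1 ]
  [ 0  0   0  0   3 ]
R3 → -1·R3
  [ 1  0  -4  3  0 ]
  [ 0  1   2  2  0 ]
  [ 0  0   0  0  1 ]
  [ 0  0   0  0  3 ]
R4 → R4 − 3·R3
  [ 1  0  -4  3  0 ]
  [ 0  1   2  2  0 ]
  [ 0  0   0  0  1 ]
  [ 0  0   0  0  0 ]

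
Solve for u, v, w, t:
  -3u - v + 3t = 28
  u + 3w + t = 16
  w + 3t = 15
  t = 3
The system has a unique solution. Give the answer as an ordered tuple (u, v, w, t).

Form the augmented matrix and row-reduce:
  [ -3  -1  0  3  |  28 ]
  [  1   0  3  1  |  16 ]
  [  0   0  1  3  |  15 ]
  [  0   0  0  1  |   3 ]
R1 := -1/3·R1
  [ 1  1/3  0  -1  |  -28/3 ]
  [ 1    0  3   1  |     16 ]
  [ 0    0  1   3  |     15 ]
  [ 0    0  0   1  |      3 ]
R2 := R2 − R1
  [ 1   1/3  0  -1  |  -28/3 ]
  [ 0  -1/3  3   2  |   76/3 ]
  [ 0     0  1   3  |     15 ]
  [ 0     0  0   1  |      3 ]
R2 := -3·R2
  [ 1  1/3   0  -1  |  -28/3 ]
  [ 0    1  -9  -6  |    -76 ]
  [ 0    0   1   3  |     15 ]
  [ 0    0   0   1  |      3 ]
R3 := R3 − 3·R4
  [ 1  1/3   0  -1  |  -28/3 ]
  [ 0    1  -9  -6  |    -76 ]
  [ 0    0   1   0  |      6 ]
  [ 0    0   0   1  |      3 ]
R2 := R2 + 6·R4
  [ 1  1/3   0  -1  |  -28/3 ]
  [ 0    1  -9   0  |    -58 ]
  [ 0    0   1   0  |      6 ]
  [ 0    0   0   1  |      3 ]
R1 := R1 + R4
  [ 1  1/3   0  0  |  -19/3 ]
  [ 0    1  -9  0  |    -58 ]
  [ 0    0   1  0  |      6 ]
  [ 0    0   0  1  |      3 ]
R2 := R2 + 9·R3
  [ 1  1/3  0  0  |  -19/3 ]
  [ 0    1  0  0  |     -4 ]
  [ 0    0  1  0  |      6 ]
  [ 0    0  0  1  |      3 ]
R1 := R1 − 1/3·R2
  [ 1  0  0  0  |  -5 ]
  [ 0  1  0  0  |  -4 ]
  [ 0  0  1  0  |   6 ]
  [ 0  0  0  1  |   3 ]
Reading off the last column: u = -5, v = -4, w = 6, t = 3.

(-5, -4, 6, 3)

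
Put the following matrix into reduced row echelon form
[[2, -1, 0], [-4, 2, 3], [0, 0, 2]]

[[1, -1/2, 0], [0, 0, 1], [0, 0, 0]]

Multiply r1 by 1/2.
  [  1  -1/2  0 ]
  [ -4     2  3 ]
  [  0     0  2 ]
Add 4 times r1 to r2.
  [ 1  -1/2  0 ]
  [ 0     0  3 ]
  [ 0     0  2 ]
Multiply r2 by 1/3.
  [ 1  -1/2  0 ]
  [ 0     0  1 ]
  [ 0     0  2 ]
Subtract 2 times r2 from r3.
  [ 1  -1/2  0 ]
  [ 0     0  1 ]
  [ 0     0  0 ]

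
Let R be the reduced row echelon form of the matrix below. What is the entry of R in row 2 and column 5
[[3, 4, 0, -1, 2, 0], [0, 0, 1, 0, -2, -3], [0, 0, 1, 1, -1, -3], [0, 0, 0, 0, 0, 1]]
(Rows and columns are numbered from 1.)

-2

ρ1 -> 1/3·ρ1
  [ 1  4/3  0  -1/3  2/3   0 ]
  [ 0    0  1     0   -2  -3 ]
  [ 0    0  1     1   -1  -3 ]
  [ 0    0  0     0    0   1 ]
ρ3 -> ρ3 − ρ2
  [ 1  4/3  0  -1/3  2/3   0 ]
  [ 0    0  1     0   -2  -3 ]
  [ 0    0  0     1    1   0 ]
  [ 0    0  0     0    0   1 ]
ρ2 -> ρ2 + 3·ρ4
  [ 1  4/3  0  -1/3  2/3  0 ]
  [ 0    0  1     0   -2  0 ]
  [ 0    0  0     1    1  0 ]
  [ 0    0  0     0    0  1 ]
ρ1 -> ρ1 + 1/3·ρ3
  [ 1  4/3  0  0   1  0 ]
  [ 0    0  1  0  -2  0 ]
  [ 0    0  0  1   1  0 ]
  [ 0    0  0  0   0  1 ]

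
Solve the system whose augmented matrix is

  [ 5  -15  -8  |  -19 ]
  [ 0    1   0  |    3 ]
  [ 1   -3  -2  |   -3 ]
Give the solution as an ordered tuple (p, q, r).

(2, 3, -2)

R1 := 1/5·R1
  [ 1  -3  -8/5  |  -19/5 ]
  [ 0   1     0  |      3 ]
  [ 1  -3    -2  |     -3 ]
R3 := R3 − R1
  [ 1  -3  -8/5  |  -19/5 ]
  [ 0   1     0  |      3 ]
  [ 0   0  -2/5  |    4/5 ]
R3 := -5/2·R3
  [ 1  -3  -8/5  |  -19/5 ]
  [ 0   1     0  |      3 ]
  [ 0   0     1  |     -2 ]
R1 := R1 + 8/5·R3
  [ 1  -3  0  |  -7 ]
  [ 0   1  0  |   3 ]
  [ 0   0  1  |  -2 ]
R1 := R1 + 3·R2
  [ 1  0  0  |   2 ]
  [ 0  1  0  |   3 ]
  [ 0  0  1  |  -2 ]
Reading off the last column: p = 2, q = 3, r = -2.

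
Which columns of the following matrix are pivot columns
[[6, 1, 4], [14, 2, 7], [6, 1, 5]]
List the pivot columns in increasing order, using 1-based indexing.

R1 -> 1/6·R1
  [  1  1/6  2/3 ]
  [ 14    2    7 ]
  [  6    1    5 ]
R2 -> R2 − 14·R1
  [ 1   1/6   2/3 ]
  [ 0  -1/3  -7/3 ]
  [ 6     1     5 ]
R3 -> R3 − 6·R1
  [ 1   1/6   2/3 ]
  [ 0  -1/3  -7/3 ]
  [ 0     0     1 ]
R2 -> -3·R2
  [ 1  1/6  2/3 ]
  [ 0    1    7 ]
  [ 0    0    1 ]
R2 -> R2 − 7·R3
  [ 1  1/6  2/3 ]
  [ 0    1    0 ]
  [ 0    0    1 ]
R1 -> R1 − 2/3·R3
  [ 1  1/6  0 ]
  [ 0    1  0 ]
  [ 0    0  1 ]
R1 -> R1 − 1/6·R2
  [ 1  0  0 ]
  [ 0  1  0 ]
  [ 0  0  1 ]
Pivot columns are the columns containing a leading 1.

1, 2, 3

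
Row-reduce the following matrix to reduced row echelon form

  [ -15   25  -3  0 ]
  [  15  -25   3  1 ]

[[1, -5/3, 1/5, 0], [0, 0, 0, 1]]

R1 ← -1/15·R1
  [  1  -5/3  1/5  0 ]
  [ 15   -25    3  1 ]
R2 ← R2 − 15·R1
  [ 1  -5/3  1/5  0 ]
  [ 0     0    0  1 ]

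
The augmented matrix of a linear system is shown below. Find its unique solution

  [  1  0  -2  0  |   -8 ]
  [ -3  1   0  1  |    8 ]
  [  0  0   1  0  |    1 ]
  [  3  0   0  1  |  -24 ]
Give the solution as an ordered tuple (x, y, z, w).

r2 := r2 + 3·r1
  [ 1  0  -2  0  |   -8 ]
  [ 0  1  -6  1  |  -16 ]
  [ 0  0   1  0  |    1 ]
  [ 3  0   0  1  |  -24 ]
r4 := r4 − 3·r1
  [ 1  0  -2  0  |   -8 ]
  [ 0  1  -6  1  |  -16 ]
  [ 0  0   1  0  |    1 ]
  [ 0  0   6  1  |    0 ]
r4 := r4 − 6·r3
  [ 1  0  -2  0  |   -8 ]
  [ 0  1  -6  1  |  -16 ]
  [ 0  0   1  0  |    1 ]
  [ 0  0   0  1  |   -6 ]
r2 := r2 − r4
  [ 1  0  -2  0  |   -8 ]
  [ 0  1  -6  0  |  -10 ]
  [ 0  0   1  0  |    1 ]
  [ 0  0   0  1  |   -6 ]
r2 := r2 + 6·r3
  [ 1  0  -2  0  |  -8 ]
  [ 0  1   0  0  |  -4 ]
  [ 0  0   1  0  |   1 ]
  [ 0  0   0  1  |  -6 ]
r1 := r1 + 2·r3
  [ 1  0  0  0  |  -6 ]
  [ 0  1  0  0  |  -4 ]
  [ 0  0  1  0  |   1 ]
  [ 0  0  0  1  |  -6 ]
Reading off the last column: x = -6, y = -4, z = 1, w = -6.

(-6, -4, 1, -6)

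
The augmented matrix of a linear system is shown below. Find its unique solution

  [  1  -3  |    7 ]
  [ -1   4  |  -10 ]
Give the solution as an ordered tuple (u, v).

R2 ← R2 + R1
  [ 1  -3  |   7 ]
  [ 0   1  |  -3 ]
R1 ← R1 + 3·R2
  [ 1  0  |  -2 ]
  [ 0  1  |  -3 ]
Reading off the last column: u = -2, v = -3.

(-2, -3)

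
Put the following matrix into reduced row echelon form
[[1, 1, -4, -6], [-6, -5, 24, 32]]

r2 -> r2 + 6·r1
  [ 1  1  -4  -6 ]
  [ 0  1   0  -4 ]
r1 -> r1 − r2
  [ 1  0  -4  -2 ]
  [ 0  1   0  -4 ]

[[1, 0, -4, -2], [0, 1, 0, -4]]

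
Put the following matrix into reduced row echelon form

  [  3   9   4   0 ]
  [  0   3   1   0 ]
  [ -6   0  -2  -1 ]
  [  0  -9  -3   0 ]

[[1, 0, 1/3, 0], [0, 1, 1/3, 0], [0, 0, 0, 1], [0, 0, 0, 0]]

Multiply R1 by 1/3.
  [  1   3  4/3   0 ]
  [  0   3    1   0 ]
  [ -6   0   -2  -1 ]
  [  0  -9   -3   0 ]
Add 6 times R1 to R3.
  [ 1   3  4/3   0 ]
  [ 0   3    1   0 ]
  [ 0  18    6  -1 ]
  [ 0  -9   -3   0 ]
Multiply R2 by 1/3.
  [ 1   3  4/3   0 ]
  [ 0   1  1/3   0 ]
  [ 0  18    6  -1 ]
  [ 0  -9   -3   0 ]
Subtract 18 times R2 from R3.
  [ 1   3  4/3   0 ]
  [ 0   1  1/3   0 ]
  [ 0   0    0  -1 ]
  [ 0  -9   -3   0 ]
Add 9 times R2 to R4.
  [ 1  3  4/3   0 ]
  [ 0  1  1/3   0 ]
  [ 0  0    0  -1 ]
  [ 0  0    0   0 ]
Multiply R3 by -1.
  [ 1  3  4/3  0 ]
  [ 0  1  1/3  0 ]
  [ 0  0    0  1 ]
  [ 0  0    0  0 ]
Subtract 3 times R2 from R1.
  [ 1  0  1/3  0 ]
  [ 0  1  1/3  0 ]
  [ 0  0    0  1 ]
  [ 0  0    0  0 ]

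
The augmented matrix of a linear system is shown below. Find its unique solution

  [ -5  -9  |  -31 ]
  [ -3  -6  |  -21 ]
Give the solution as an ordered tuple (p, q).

r1 → -1/5·r1
  [  1  9/5  |  31/5 ]
  [ -3   -6  |   -21 ]
r2 → r2 + 3·r1
  [ 1   9/5  |   31/5 ]
  [ 0  -3/5  |  -12/5 ]
r2 → -5/3·r2
  [ 1  9/5  |  31/5 ]
  [ 0    1  |     4 ]
r1 → r1 − 9/5·r2
  [ 1  0  |  -1 ]
  [ 0  1  |   4 ]
Reading off the last column: p = -1, q = 4.

(-1, 4)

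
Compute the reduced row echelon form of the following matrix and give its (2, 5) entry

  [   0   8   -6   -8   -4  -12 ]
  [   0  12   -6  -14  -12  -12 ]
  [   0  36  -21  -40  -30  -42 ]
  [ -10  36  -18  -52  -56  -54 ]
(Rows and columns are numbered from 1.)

R1 <-> R4
R1 ← -1/10·R1
R2 ← 1/12·R2
R3 ← R3 − 36·R2
R4 ← R4 − 8·R2
R3 ← -1/3·R3
R4 ← R4 + 2·R3
R2 ← R2 + 1/2·R3
R1 ← R1 − 9/5·R3
R1 ← R1 + 18/5·R2

-2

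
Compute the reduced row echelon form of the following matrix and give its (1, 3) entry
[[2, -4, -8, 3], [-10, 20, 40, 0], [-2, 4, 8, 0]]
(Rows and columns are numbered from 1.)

ρ1 ← 1/2·ρ1
  [   1  -2  -4  3/2 ]
  [ -10  20  40    0 ]
  [  -2   4   8    0 ]
ρ2 ← ρ2 + 10·ρ1
  [  1  -2  -4  3/2 ]
  [  0   0   0   15 ]
  [ -2   4   8    0 ]
ρ3 ← ρ3 + 2·ρ1
  [ 1  -2  -4  3/2 ]
  [ 0   0   0   15 ]
  [ 0   0   0    3 ]
ρ2 ← 1/15·ρ2
  [ 1  -2  -4  3/2 ]
  [ 0   0   0    1 ]
  [ 0   0   0    3 ]
ρ3 ← ρ3 − 3·ρ2
  [ 1  -2  -4  3/2 ]
  [ 0   0   0    1 ]
  [ 0   0   0    0 ]
ρ1 ← ρ1 − 3/2·ρ2
  [ 1  -2  -4  0 ]
  [ 0   0   0  1 ]
  [ 0   0   0  0 ]

-4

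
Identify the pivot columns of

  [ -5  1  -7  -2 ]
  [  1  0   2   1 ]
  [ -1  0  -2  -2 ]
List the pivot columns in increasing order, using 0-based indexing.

R1 -> -1/5·R1
  [  1  -1/5  7/5  2/5 ]
  [  1     0    2    1 ]
  [ -1     0   -2   -2 ]
R2 -> R2 − R1
  [  1  -1/5  7/5  2/5 ]
  [  0   1/5  3/5  3/5 ]
  [ -1     0   -2   -2 ]
R3 -> R3 + R1
  [ 1  -1/5   7/5   2/5 ]
  [ 0   1/5   3/5   3/5 ]
  [ 0  -1/5  -3/5  -8/5 ]
R2 -> 5·R2
  [ 1  -1/5   7/5   2/5 ]
  [ 0     1     3     3 ]
  [ 0  -1/5  -3/5  -8/5 ]
R3 -> R3 + 1/5·R2
  [ 1  -1/5  7/5  2/5 ]
  [ 0     1    3    3 ]
  [ 0     0    0   -1 ]
R3 -> -1·R3
  [ 1  -1/5  7/5  2/5 ]
  [ 0     1    3    3 ]
  [ 0     0    0    1 ]
R2 -> R2 − 3·R3
  [ 1  -1/5  7/5  2/5 ]
  [ 0     1    3    0 ]
  [ 0     0    0    1 ]
R1 -> R1 − 2/5·R3
  [ 1  -1/5  7/5  0 ]
  [ 0     1    3  0 ]
  [ 0     0    0  1 ]
R1 -> R1 + 1/5·R2
  [ 1  0  2  0 ]
  [ 0  1  3  0 ]
  [ 0  0  0  1 ]
Pivot columns are the columns containing a leading 1.

0, 1, 3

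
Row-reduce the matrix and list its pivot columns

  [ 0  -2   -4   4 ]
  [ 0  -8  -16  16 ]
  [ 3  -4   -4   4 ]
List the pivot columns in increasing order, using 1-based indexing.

R1 ↔ R3
  [ 3  -4   -4   4 ]
  [ 0  -8  -16  16 ]
  [ 0  -2   -4   4 ]
R1 -> 1/3·R1
  [ 1  -4/3  -4/3  4/3 ]
  [ 0    -8   -16   16 ]
  [ 0    -2    -4    4 ]
R2 -> -1/8·R2
  [ 1  -4/3  -4/3  4/3 ]
  [ 0     1     2   -2 ]
  [ 0    -2    -4    4 ]
R3 -> R3 + 2·R2
  [ 1  -4/3  -4/3  4/3 ]
  [ 0     1     2   -2 ]
  [ 0     0     0    0 ]
R1 -> R1 + 4/3·R2
  [ 1  0  4/3  -4/3 ]
  [ 0  1    2    -2 ]
  [ 0  0    0     0 ]
Pivot columns are the columns containing a leading 1.

1, 2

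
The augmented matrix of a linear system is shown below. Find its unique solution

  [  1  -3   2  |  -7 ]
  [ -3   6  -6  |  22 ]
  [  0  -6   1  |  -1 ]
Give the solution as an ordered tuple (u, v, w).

(-2, -1/3, -3)

R2 -> R2 + 3·R1
  [ 1  -3  2  |  -7 ]
  [ 0  -3  0  |   1 ]
  [ 0  -6  1  |  -1 ]
R2 -> -1/3·R2
  [ 1  -3  2  |    -7 ]
  [ 0   1  0  |  -1/3 ]
  [ 0  -6  1  |    -1 ]
R3 -> R3 + 6·R2
  [ 1  -3  2  |    -7 ]
  [ 0   1  0  |  -1/3 ]
  [ 0   0  1  |    -3 ]
R1 -> R1 − 2·R3
  [ 1  -3  0  |    -1 ]
  [ 0   1  0  |  -1/3 ]
  [ 0   0  1  |    -3 ]
R1 -> R1 + 3·R2
  [ 1  0  0  |    -2 ]
  [ 0  1  0  |  -1/3 ]
  [ 0  0  1  |    -3 ]
Reading off the last column: u = -2, v = -1/3, w = -3.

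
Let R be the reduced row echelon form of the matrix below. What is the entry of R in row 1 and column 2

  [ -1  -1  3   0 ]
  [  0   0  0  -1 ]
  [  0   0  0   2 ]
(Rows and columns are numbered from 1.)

ρ1 → -1·ρ1
  [ 1  1  -3   0 ]
  [ 0  0   0  -1 ]
  [ 0  0   0   2 ]
ρ2 → -1·ρ2
  [ 1  1  -3  0 ]
  [ 0  0   0  1 ]
  [ 0  0   0  2 ]
ρ3 → ρ3 − 2·ρ2
  [ 1  1  -3  0 ]
  [ 0  0   0  1 ]
  [ 0  0   0  0 ]

1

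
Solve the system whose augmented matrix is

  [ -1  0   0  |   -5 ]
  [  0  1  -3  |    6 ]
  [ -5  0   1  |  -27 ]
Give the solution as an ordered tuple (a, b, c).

(5, 0, -2)

r1 := -1·r1
  [  1  0   0  |    5 ]
  [  0  1  -3  |    6 ]
  [ -5  0   1  |  -27 ]
r3 := r3 + 5·r1
  [ 1  0   0  |   5 ]
  [ 0  1  -3  |   6 ]
  [ 0  0   1  |  -2 ]
r2 := r2 + 3·r3
  [ 1  0  0  |   5 ]
  [ 0  1  0  |   0 ]
  [ 0  0  1  |  -2 ]
Reading off the last column: a = 5, b = 0, c = -2.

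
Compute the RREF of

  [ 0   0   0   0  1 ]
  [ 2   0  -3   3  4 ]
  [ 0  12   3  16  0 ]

ρ1 ↔ ρ2
  [ 2   0  -3   3  4 ]
  [ 0   0   0   0  1 ]
  [ 0  12   3  16  0 ]
ρ1 -> 1/2·ρ1
  [ 1   0  -3/2  3/2  2 ]
  [ 0   0     0    0  1 ]
  [ 0  12     3   16  0 ]
ρ2 ↔ ρ3
  [ 1   0  -3/2  3/2  2 ]
  [ 0  12     3   16  0 ]
  [ 0   0     0    0  1 ]
ρ2 -> 1/12·ρ2
  [ 1  0  -3/2  3/2  2 ]
  [ 0  1   1/4  4/3  0 ]
  [ 0  0     0    0  1 ]
ρ1 -> ρ1 − 2·ρ3
  [ 1  0  -3/2  3/2  0 ]
  [ 0  1   1/4  4/3  0 ]
  [ 0  0     0    0  1 ]

[[1, 0, -3/2, 3/2, 0], [0, 1, 1/4, 4/3, 0], [0, 0, 0, 0, 1]]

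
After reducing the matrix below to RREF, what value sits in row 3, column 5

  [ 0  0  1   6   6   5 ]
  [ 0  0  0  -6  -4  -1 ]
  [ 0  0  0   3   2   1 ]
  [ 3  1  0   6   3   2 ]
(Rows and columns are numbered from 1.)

Swap ρ1 and ρ4.
  [ 3  1  0   6   3   2 ]
  [ 0  0  0  -6  -4  -1 ]
  [ 0  0  0   3   2   1 ]
  [ 0  0  1   6   6   5 ]
Multiply ρ1 by 1/3.
  [ 1  1/3  0   2   1  2/3 ]
  [ 0    0  0  -6  -4   -1 ]
  [ 0    0  0   3   2    1 ]
  [ 0    0  1   6   6    5 ]
Swap ρ2 and ρ4.
  [ 1  1/3  0   2   1  2/3 ]
  [ 0    0  1   6   6    5 ]
  [ 0    0  0   3   2    1 ]
  [ 0    0  0  -6  -4   -1 ]
Multiply ρ3 by 1/3.
  [ 1  1/3  0   2    1  2/3 ]
  [ 0    0  1   6    6    5 ]
  [ 0    0  0   1  2/3  1/3 ]
  [ 0    0  0  -6   -4   -1 ]
Add 6 times ρ3 to ρ4.
  [ 1  1/3  0  2    1  2/3 ]
  [ 0    0  1  6    6    5 ]
  [ 0    0  0  1  2/3  1/3 ]
  [ 0    0  0  0    0    1 ]
Subtract 1/3 times ρ4 from ρ3.
  [ 1  1/3  0  2    1  2/3 ]
  [ 0    0  1  6    6    5 ]
  [ 0    0  0  1  2/3    0 ]
  [ 0    0  0  0    0    1 ]
Subtract 5 times ρ4 from ρ2.
  [ 1  1/3  0  2    1  2/3 ]
  [ 0    0  1  6    6    0 ]
  [ 0    0  0  1  2/3    0 ]
  [ 0    0  0  0    0    1 ]
Subtract 2/3 times ρ4 from ρ1.
  [ 1  1/3  0  2    1  0 ]
  [ 0    0  1  6    6  0 ]
  [ 0    0  0  1  2/3  0 ]
  [ 0    0  0  0    0  1 ]
Subtract 6 times ρ3 from ρ2.
  [ 1  1/3  0  2    1  0 ]
  [ 0    0  1  0    2  0 ]
  [ 0    0  0  1  2/3  0 ]
  [ 0    0  0  0    0  1 ]
Subtract 2 times ρ3 from ρ1.
  [ 1  1/3  0  0  -1/3  0 ]
  [ 0    0  1  0     2  0 ]
  [ 0    0  0  1   2/3  0 ]
  [ 0    0  0  0     0  1 ]

2/3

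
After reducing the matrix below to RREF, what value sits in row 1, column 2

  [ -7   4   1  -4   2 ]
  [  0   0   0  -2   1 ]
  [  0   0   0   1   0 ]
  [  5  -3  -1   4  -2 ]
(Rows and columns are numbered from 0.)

2

R1 → -1/7·R1
R4 → R4 − 5·R1
R2 <=> R4
R2 → -7·R2
R4 → R4 + 2·R3
R2 → R2 − 4·R4
R1 → R1 + 2/7·R4
R2 → R2 + 8·R3
R1 → R1 − 4/7·R3
R1 → R1 + 4/7·R2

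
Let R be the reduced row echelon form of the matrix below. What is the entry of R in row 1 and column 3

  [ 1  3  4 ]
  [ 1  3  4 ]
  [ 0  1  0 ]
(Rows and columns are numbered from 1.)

4

R2 → R2 − R1
R2 <-> R3
R1 → R1 − 3·R2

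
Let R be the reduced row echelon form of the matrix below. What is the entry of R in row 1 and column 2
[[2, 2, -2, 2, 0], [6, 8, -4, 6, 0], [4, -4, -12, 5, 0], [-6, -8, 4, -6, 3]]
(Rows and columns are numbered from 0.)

Multiply R1 by 1/2.
  [  1   1   -1   1  0 ]
  [  6   8   -4   6  0 ]
  [  4  -4  -12   5  0 ]
  [ -6  -8    4  -6  3 ]
Subtract 6 times R1 from R2.
  [  1   1   -1   1  0 ]
  [  0   2    2   0  0 ]
  [  4  -4  -12   5  0 ]
  [ -6  -8    4  -6  3 ]
Subtract 4 times R1 from R3.
  [  1   1  -1   1  0 ]
  [  0   2   2   0  0 ]
  [  0  -8  -8   1  0 ]
  [ -6  -8   4  -6  3 ]
Add 6 times R1 to R4.
  [ 1   1  -1  1  0 ]
  [ 0   2   2  0  0 ]
  [ 0  -8  -8  1  0 ]
  [ 0  -2  -2  0  3 ]
Multiply R2 by 1/2.
  [ 1   1  -1  1  0 ]
  [ 0   1   1  0  0 ]
  [ 0  -8  -8  1  0 ]
  [ 0  -2  -2  0  3 ]
Add 8 times R2 to R3.
  [ 1   1  -1  1  0 ]
  [ 0   1   1  0  0 ]
  [ 0   0   0  1  0 ]
  [ 0  -2  -2  0  3 ]
Add 2 times R2 to R4.
  [ 1  1  -1  1  0 ]
  [ 0  1   1  0  0 ]
  [ 0  0   0  1  0 ]
  [ 0  0   0  0  3 ]
Multiply R4 by 1/3.
  [ 1  1  -1  1  0 ]
  [ 0  1   1  0  0 ]
  [ 0  0   0  1  0 ]
  [ 0  0   0  0  1 ]
Subtract R3 from R1.
  [ 1  1  -1  0  0 ]
  [ 0  1   1  0  0 ]
  [ 0  0   0  1  0 ]
  [ 0  0   0  0  1 ]
Subtract R2 from R1.
  [ 1  0  -2  0  0 ]
  [ 0  1   1  0  0 ]
  [ 0  0   0  1  0 ]
  [ 0  0   0  0  1 ]

1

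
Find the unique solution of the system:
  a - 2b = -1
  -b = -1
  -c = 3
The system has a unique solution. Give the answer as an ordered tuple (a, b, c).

(1, 1, -3)

Form the augmented matrix and row-reduce:
  [ 1  -2   0  |  -1 ]
  [ 0  -1   0  |  -1 ]
  [ 0   0  -1  |   3 ]
R2 := -1·R2
  [ 1  -2   0  |  -1 ]
  [ 0   1   0  |   1 ]
  [ 0   0  -1  |   3 ]
R3 := -1·R3
  [ 1  -2  0  |  -1 ]
  [ 0   1  0  |   1 ]
  [ 0   0  1  |  -3 ]
R1 := R1 + 2·R2
  [ 1  0  0  |   1 ]
  [ 0  1  0  |   1 ]
  [ 0  0  1  |  -3 ]
Reading off the last column: a = 1, b = 1, c = -3.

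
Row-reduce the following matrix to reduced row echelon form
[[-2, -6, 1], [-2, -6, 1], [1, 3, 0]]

[[1, 3, 0], [0, 0, 1], [0, 0, 0]]

Multiply R1 by -1/2.
  [  1   3  -1/2 ]
  [ -2  -6     1 ]
  [  1   3     0 ]
Add 2 times R1 to R2.
  [ 1  3  -1/2 ]
  [ 0  0     0 ]
  [ 1  3     0 ]
Subtract R1 from R3.
  [ 1  3  -1/2 ]
  [ 0  0     0 ]
  [ 0  0   1/2 ]
Swap R2 and R3.
  [ 1  3  -1/2 ]
  [ 0  0   1/2 ]
  [ 0  0     0 ]
Multiply R2 by 2.
  [ 1  3  -1/2 ]
  [ 0  0     1 ]
  [ 0  0     0 ]
Add 1/2 times R2 to R1.
  [ 1  3  0 ]
  [ 0  0  1 ]
  [ 0  0  0 ]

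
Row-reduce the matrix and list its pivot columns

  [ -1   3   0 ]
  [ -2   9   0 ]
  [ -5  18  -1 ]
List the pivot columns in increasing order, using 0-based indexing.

0, 1, 2

R1 -> -1·R1
  [  1  -3   0 ]
  [ -2   9   0 ]
  [ -5  18  -1 ]
R2 -> R2 + 2·R1
  [  1  -3   0 ]
  [  0   3   0 ]
  [ -5  18  -1 ]
R3 -> R3 + 5·R1
  [ 1  -3   0 ]
  [ 0   3   0 ]
  [ 0   3  -1 ]
R2 -> 1/3·R2
  [ 1  -3   0 ]
  [ 0   1   0 ]
  [ 0   3  -1 ]
R3 -> R3 − 3·R2
  [ 1  -3   0 ]
  [ 0   1   0 ]
  [ 0   0  -1 ]
R3 -> -1·R3
  [ 1  -3  0 ]
  [ 0   1  0 ]
  [ 0   0  1 ]
R1 -> R1 + 3·R2
  [ 1  0  0 ]
  [ 0  1  0 ]
  [ 0  0  1 ]
Pivot columns are the columns containing a leading 1.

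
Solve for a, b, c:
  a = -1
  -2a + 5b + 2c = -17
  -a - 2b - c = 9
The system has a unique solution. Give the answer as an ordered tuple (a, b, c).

Form the augmented matrix and row-reduce:
  [  1   0   0  |   -1 ]
  [ -2   5   2  |  -17 ]
  [ -1  -2  -1  |    9 ]
Add 2 times R1 to R2.
Add R1 to R3.
Multiply R2 by 1/5.
Add 2 times R2 to R3.
Multiply R3 by -5.
Subtract 2/5 times R3 from R2.
Reading off the last column: a = -1, b = -3, c = -2.

(-1, -3, -2)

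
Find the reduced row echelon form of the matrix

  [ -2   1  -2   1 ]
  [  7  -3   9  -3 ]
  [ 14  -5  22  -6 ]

ρ1 → -1/2·ρ1
  [  1  -1/2   1  -1/2 ]
  [  7    -3   9    -3 ]
  [ 14    -5  22    -6 ]
ρ2 → ρ2 − 7·ρ1
  [  1  -1/2   1  -1/2 ]
  [  0   1/2   2   1/2 ]
  [ 14    -5  22    -6 ]
ρ3 → ρ3 − 14·ρ1
  [ 1  -1/2  1  -1/2 ]
  [ 0   1/2  2   1/2 ]
  [ 0     2  8     1 ]
ρ2 → 2·ρ2
  [ 1  -1/2  1  -1/2 ]
  [ 0     1  4     1 ]
  [ 0     2  8     1 ]
ρ3 → ρ3 − 2·ρ2
  [ 1  -1/2  1  -1/2 ]
  [ 0     1  4     1 ]
  [ 0     0  0    -1 ]
ρ3 → -1·ρ3
  [ 1  -1/2  1  -1/2 ]
  [ 0     1  4     1 ]
  [ 0     0  0     1 ]
ρ2 → ρ2 − ρ3
  [ 1  -1/2  1  -1/2 ]
  [ 0     1  4     0 ]
  [ 0     0  0     1 ]
ρ1 → ρ1 + 1/2·ρ3
  [ 1  -1/2  1  0 ]
  [ 0     1  4  0 ]
  [ 0     0  0  1 ]
ρ1 → ρ1 + 1/2·ρ2
  [ 1  0  3  0 ]
  [ 0  1  4  0 ]
  [ 0  0  0  1 ]

[[1, 0, 3, 0], [0, 1, 4, 0], [0, 0, 0, 1]]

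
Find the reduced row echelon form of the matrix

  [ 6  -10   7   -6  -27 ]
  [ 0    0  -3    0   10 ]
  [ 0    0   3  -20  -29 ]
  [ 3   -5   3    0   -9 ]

[[1, -5/3, 0, 0, 0], [0, 0, 1, 0, 0], [0, 0, 0, 1, 0], [0, 0, 0, 0, 1]]

ρ1 ← 1/6·ρ1
ρ4 ← ρ4 − 3·ρ1
ρ2 ← -1/3·ρ2
ρ3 ← ρ3 − 3·ρ2
ρ4 ← ρ4 + 1/2·ρ2
ρ3 ← -1/20·ρ3
ρ4 ← ρ4 − 3·ρ3
ρ4 ← -60·ρ4
ρ3 ← ρ3 − 19/20·ρ4
ρ2 ← ρ2 + 10/3·ρ4
ρ1 ← ρ1 + 9/2·ρ4
ρ1 ← ρ1 + ρ3
ρ1 ← ρ1 − 7/6·ρ2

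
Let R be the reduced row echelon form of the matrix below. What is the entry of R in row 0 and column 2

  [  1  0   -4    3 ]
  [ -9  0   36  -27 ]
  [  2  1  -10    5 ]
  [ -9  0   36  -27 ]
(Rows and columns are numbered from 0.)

Add 9 times ρ1 to ρ2.
  [  1  0   -4    3 ]
  [  0  0    0    0 ]
  [  2  1  -10    5 ]
  [ -9  0   36  -27 ]
Subtract 2 times ρ1 from ρ3.
  [  1  0  -4    3 ]
  [  0  0   0    0 ]
  [  0  1  -2   -1 ]
  [ -9  0  36  -27 ]
Add 9 times ρ1 to ρ4.
  [ 1  0  -4   3 ]
  [ 0  0   0   0 ]
  [ 0  1  -2  -1 ]
  [ 0  0   0   0 ]
Swap ρ2 and ρ3.
  [ 1  0  -4   3 ]
  [ 0  1  -2  -1 ]
  [ 0  0   0   0 ]
  [ 0  0   0   0 ]

-4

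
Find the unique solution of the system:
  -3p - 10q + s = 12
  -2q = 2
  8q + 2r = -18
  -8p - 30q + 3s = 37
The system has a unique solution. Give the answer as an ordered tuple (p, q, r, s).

Form the augmented matrix and row-reduce:
  [ -3  -10  0  1  |   12 ]
  [  0   -2  0  0  |    2 ]
  [  0    8  2  0  |  -18 ]
  [ -8  -30  0  3  |   37 ]
R1 := -1/3·R1
  [  1  10/3  0  -1/3  |   -4 ]
  [  0    -2  0     0  |    2 ]
  [  0     8  2     0  |  -18 ]
  [ -8   -30  0     3  |   37 ]
R4 := R4 + 8·R1
  [ 1   10/3  0  -1/3  |   -4 ]
  [ 0     -2  0     0  |    2 ]
  [ 0      8  2     0  |  -18 ]
  [ 0  -10/3  0   1/3  |    5 ]
R2 := -1/2·R2
  [ 1   10/3  0  -1/3  |   -4 ]
  [ 0      1  0     0  |   -1 ]
  [ 0      8  2     0  |  -18 ]
  [ 0  -10/3  0   1/3  |    5 ]
R3 := R3 − 8·R2
  [ 1   10/3  0  -1/3  |   -4 ]
  [ 0      1  0     0  |   -1 ]
  [ 0      0  2     0  |  -10 ]
  [ 0  -10/3  0   1/3  |    5 ]
R4 := R4 + 10/3·R2
  [ 1  10/3  0  -1/3  |   -4 ]
  [ 0     1  0     0  |   -1 ]
  [ 0     0  2     0  |  -10 ]
  [ 0     0  0   1/3  |  5/3 ]
R3 := 1/2·R3
  [ 1  10/3  0  -1/3  |   -4 ]
  [ 0     1  0     0  |   -1 ]
  [ 0     0  1     0  |   -5 ]
  [ 0     0  0   1/3  |  5/3 ]
R4 := 3·R4
  [ 1  10/3  0  -1/3  |  -4 ]
  [ 0     1  0     0  |  -1 ]
  [ 0     0  1     0  |  -5 ]
  [ 0     0  0     1  |   5 ]
R1 := R1 + 1/3·R4
  [ 1  10/3  0  0  |  -7/3 ]
  [ 0     1  0  0  |    -1 ]
  [ 0     0  1  0  |    -5 ]
  [ 0     0  0  1  |     5 ]
R1 := R1 − 10/3·R2
  [ 1  0  0  0  |   1 ]
  [ 0  1  0  0  |  -1 ]
  [ 0  0  1  0  |  -5 ]
  [ 0  0  0  1  |   5 ]
Reading off the last column: p = 1, q = -1, r = -5, s = 5.

(1, -1, -5, 5)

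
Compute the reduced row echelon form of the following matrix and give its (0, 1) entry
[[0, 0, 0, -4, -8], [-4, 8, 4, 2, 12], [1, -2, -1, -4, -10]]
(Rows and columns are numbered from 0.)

r1 ↔ r2
r1 → -1/4·r1
r3 → r3 − r1
r2 → -1/4·r2
r3 → r3 + 7/2·r2
r1 → r1 + 1/2·r2

-2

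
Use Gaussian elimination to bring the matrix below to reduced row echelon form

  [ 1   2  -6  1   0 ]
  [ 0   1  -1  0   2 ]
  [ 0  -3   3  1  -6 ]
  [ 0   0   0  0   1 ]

[[1, 0, -4, 0, 0], [0, 1, -1, 0, 0], [0, 0, 0, 1, 0], [0, 0, 0, 0, 1]]

ρ3 -> ρ3 + 3·ρ2
ρ2 -> ρ2 − 2·ρ4
ρ1 -> ρ1 − ρ3
ρ1 -> ρ1 − 2·ρ2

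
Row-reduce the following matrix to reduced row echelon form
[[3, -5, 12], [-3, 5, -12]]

R1 -> 1/3·R1
  [  1  -5/3    4 ]
  [ -3     5  -12 ]
R2 -> R2 + 3·R1
  [ 1  -5/3  4 ]
  [ 0     0  0 ]

[[1, -5/3, 4], [0, 0, 0]]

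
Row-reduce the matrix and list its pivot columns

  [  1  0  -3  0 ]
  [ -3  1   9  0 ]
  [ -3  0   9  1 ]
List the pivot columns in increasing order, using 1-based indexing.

1, 2, 4

R2 -> R2 + 3·R1
  [  1  0  -3  0 ]
  [  0  1   0  0 ]
  [ -3  0   9  1 ]
R3 -> R3 + 3·R1
  [ 1  0  -3  0 ]
  [ 0  1   0  0 ]
  [ 0  0   0  1 ]
Pivot columns are the columns containing a leading 1.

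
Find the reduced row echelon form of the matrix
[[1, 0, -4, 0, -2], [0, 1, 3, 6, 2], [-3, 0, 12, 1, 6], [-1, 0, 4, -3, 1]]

r3 := r3 + 3·r1
  [  1  0  -4   0  -2 ]
  [  0  1   3   6   2 ]
  [  0  0   0   1   0 ]
  [ -1  0   4  -3   1 ]
r4 := r4 + r1
  [ 1  0  -4   0  -2 ]
  [ 0  1   3   6   2 ]
  [ 0  0   0   1   0 ]
  [ 0  0   0  -3  -1 ]
r4 := r4 + 3·r3
  [ 1  0  -4  0  -2 ]
  [ 0  1   3  6   2 ]
  [ 0  0   0  1   0 ]
  [ 0  0   0  0  -1 ]
r4 := -1·r4
  [ 1  0  -4  0  -2 ]
  [ 0  1   3  6   2 ]
  [ 0  0   0  1   0 ]
  [ 0  0   0  0   1 ]
r2 := r2 − 2·r4
  [ 1  0  -4  0  -2 ]
  [ 0  1   3  6   0 ]
  [ 0  0   0  1   0 ]
  [ 0  0   0  0   1 ]
r1 := r1 + 2·r4
  [ 1  0  -4  0  0 ]
  [ 0  1   3  6  0 ]
  [ 0  0   0  1  0 ]
  [ 0  0   0  0  1 ]
r2 := r2 − 6·r3
  [ 1  0  -4  0  0 ]
  [ 0  1   3  0  0 ]
  [ 0  0   0  1  0 ]
  [ 0  0   0  0  1 ]

[[1, 0, -4, 0, 0], [0, 1, 3, 0, 0], [0, 0, 0, 1, 0], [0, 0, 0, 0, 1]]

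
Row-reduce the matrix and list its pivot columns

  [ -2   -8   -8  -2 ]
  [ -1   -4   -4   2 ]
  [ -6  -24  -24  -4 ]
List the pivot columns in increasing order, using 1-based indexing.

1, 4

r1 := -1/2·r1
  [  1    4    4   1 ]
  [ -1   -4   -4   2 ]
  [ -6  -24  -24  -4 ]
r2 := r2 + r1
  [  1    4    4   1 ]
  [  0    0    0   3 ]
  [ -6  -24  -24  -4 ]
r3 := r3 + 6·r1
  [ 1  4  4  1 ]
  [ 0  0  0  3 ]
  [ 0  0  0  2 ]
r2 := 1/3·r2
  [ 1  4  4  1 ]
  [ 0  0  0  1 ]
  [ 0  0  0  2 ]
r3 := r3 − 2·r2
  [ 1  4  4  1 ]
  [ 0  0  0  1 ]
  [ 0  0  0  0 ]
r1 := r1 − r2
  [ 1  4  4  0 ]
  [ 0  0  0  1 ]
  [ 0  0  0  0 ]
Pivot columns are the columns containing a leading 1.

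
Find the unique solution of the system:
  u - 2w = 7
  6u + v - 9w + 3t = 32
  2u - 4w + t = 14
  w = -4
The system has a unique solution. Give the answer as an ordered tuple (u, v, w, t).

(-1, 2, -4, 0)

Form the augmented matrix and row-reduce:
  [ 1  0  -2  0  |   7 ]
  [ 6  1  -9  3  |  32 ]
  [ 2  0  -4  1  |  14 ]
  [ 0  0   1  0  |  -4 ]
R2 → R2 − 6·R1
  [ 1  0  -2  0  |    7 ]
  [ 0  1   3  3  |  -10 ]
  [ 2  0  -4  1  |   14 ]
  [ 0  0   1  0  |   -4 ]
R3 → R3 − 2·R1
  [ 1  0  -2  0  |    7 ]
  [ 0  1   3  3  |  -10 ]
  [ 0  0   0  1  |    0 ]
  [ 0  0   1  0  |   -4 ]
R3 ↔ R4
  [ 1  0  -2  0  |    7 ]
  [ 0  1   3  3  |  -10 ]
  [ 0  0   1  0  |   -4 ]
  [ 0  0   0  1  |    0 ]
R2 → R2 − 3·R4
  [ 1  0  -2  0  |    7 ]
  [ 0  1   3  0  |  -10 ]
  [ 0  0   1  0  |   -4 ]
  [ 0  0   0  1  |    0 ]
R2 → R2 − 3·R3
  [ 1  0  -2  0  |   7 ]
  [ 0  1   0  0  |   2 ]
  [ 0  0   1  0  |  -4 ]
  [ 0  0   0  1  |   0 ]
R1 → R1 + 2·R3
  [ 1  0  0  0  |  -1 ]
  [ 0  1  0  0  |   2 ]
  [ 0  0  1  0  |  -4 ]
  [ 0  0  0  1  |   0 ]
Reading off the last column: u = -1, v = 2, w = -4, t = 0.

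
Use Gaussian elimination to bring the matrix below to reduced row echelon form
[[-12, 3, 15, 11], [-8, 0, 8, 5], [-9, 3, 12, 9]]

[[1, 0, -1, 0], [0, 1, 1, 0], [0, 0, 0, 1]]

R1 → -1/12·R1
  [  1  -1/4  -5/4  -11/12 ]
  [ -8     0     8       5 ]
  [ -9     3    12       9 ]
R2 → R2 + 8·R1
  [  1  -1/4  -5/4  -11/12 ]
  [  0    -2    -2    -7/3 ]
  [ -9     3    12       9 ]
R3 → R3 + 9·R1
  [ 1  -1/4  -5/4  -11/12 ]
  [ 0    -2    -2    -7/3 ]
  [ 0   3/4   3/4     3/4 ]
R2 → -1/2·R2
  [ 1  -1/4  -5/4  -11/12 ]
  [ 0     1     1     7/6 ]
  [ 0   3/4   3/4     3/4 ]
R3 → R3 − 3/4·R2
  [ 1  -1/4  -5/4  -11/12 ]
  [ 0     1     1     7/6 ]
  [ 0     0     0    -1/8 ]
R3 → -8·R3
  [ 1  -1/4  -5/4  -11/12 ]
  [ 0     1     1     7/6 ]
  [ 0     0     0       1 ]
R2 → R2 − 7/6·R3
  [ 1  -1/4  -5/4  -11/12 ]
  [ 0     1     1       0 ]
  [ 0     0     0       1 ]
R1 → R1 + 11/12·R3
  [ 1  -1/4  -5/4  0 ]
  [ 0     1     1  0 ]
  [ 0     0     0  1 ]
R1 → R1 + 1/4·R2
  [ 1  0  -1  0 ]
  [ 0  1   1  0 ]
  [ 0  0   0  1 ]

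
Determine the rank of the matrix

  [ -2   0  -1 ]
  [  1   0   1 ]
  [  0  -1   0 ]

R1 := -1/2·R1
  [ 1   0  1/2 ]
  [ 1   0    1 ]
  [ 0  -1    0 ]
R2 := R2 − R1
  [ 1   0  1/2 ]
  [ 0   0  1/2 ]
  [ 0  -1    0 ]
R2 ↔ R3
  [ 1   0  1/2 ]
  [ 0  -1    0 ]
  [ 0   0  1/2 ]
R2 := -1·R2
  [ 1  0  1/2 ]
  [ 0  1    0 ]
  [ 0  0  1/2 ]
R3 := 2·R3
  [ 1  0  1/2 ]
  [ 0  1    0 ]
  [ 0  0    1 ]
R1 := R1 − 1/2·R3
  [ 1  0  0 ]
  [ 0  1  0 ]
  [ 0  0  1 ]
The reduced form has 3 nonzero rows.

rank = 3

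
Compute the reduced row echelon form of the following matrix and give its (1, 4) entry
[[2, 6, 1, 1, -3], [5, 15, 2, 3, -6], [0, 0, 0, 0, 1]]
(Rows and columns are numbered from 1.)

R1 → 1/2·R1
R2 → R2 − 5·R1
R2 → -2·R2
R2 → R2 + 3·R3
R1 → R1 + 3/2·R3
R1 → R1 − 1/2·R2

1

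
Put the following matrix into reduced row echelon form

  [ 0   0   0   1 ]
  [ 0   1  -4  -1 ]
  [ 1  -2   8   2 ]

R1 <-> R3
  [ 1  -2   8   2 ]
  [ 0   1  -4  -1 ]
  [ 0   0   0   1 ]
R2 ← R2 + R3
  [ 1  -2   8  2 ]
  [ 0   1  -4  0 ]
  [ 0   0   0  1 ]
R1 ← R1 − 2·R3
  [ 1  -2   8  0 ]
  [ 0   1  -4  0 ]
  [ 0   0   0  1 ]
R1 ← R1 + 2·R2
  [ 1  0   0  0 ]
  [ 0  1  -4  0 ]
  [ 0  0   0  1 ]

[[1, 0, 0, 0], [0, 1, -4, 0], [0, 0, 0, 1]]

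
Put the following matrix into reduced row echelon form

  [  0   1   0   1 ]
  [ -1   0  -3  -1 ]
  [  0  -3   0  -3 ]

ρ1 <=> ρ2
  [ -1   0  -3  -1 ]
  [  0   1   0   1 ]
  [  0  -3   0  -3 ]
ρ1 → -1·ρ1
  [ 1   0  3   1 ]
  [ 0   1  0   1 ]
  [ 0  -3  0  -3 ]
ρ3 → ρ3 + 3·ρ2
  [ 1  0  3  1 ]
  [ 0  1  0  1 ]
  [ 0  0  0  0 ]

[[1, 0, 3, 1], [0, 1, 0, 1], [0, 0, 0, 0]]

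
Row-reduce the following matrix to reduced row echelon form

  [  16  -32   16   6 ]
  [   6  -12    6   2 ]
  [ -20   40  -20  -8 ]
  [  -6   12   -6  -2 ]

[[1, -2, 1, 0], [0, 0, 0, 1], [0, 0, 0, 0], [0, 0, 0, 0]]

R1 := 1/16·R1
  [   1   -2    1  3/8 ]
  [   6  -12    6    2 ]
  [ -20   40  -20   -8 ]
  [  -6   12   -6   -2 ]
R2 := R2 − 6·R1
  [   1  -2    1   3/8 ]
  [   0   0    0  -1/4 ]
  [ -20  40  -20    -8 ]
  [  -6  12   -6    -2 ]
R3 := R3 + 20·R1
  [  1  -2   1   3/8 ]
  [  0   0   0  -1/4 ]
  [  0   0   0  -1/2 ]
  [ -6  12  -6    -2 ]
R4 := R4 + 6·R1
  [ 1  -2  1   3/8 ]
  [ 0   0  0  -1/4 ]
  [ 0   0  0  -1/2 ]
  [ 0   0  0   1/4 ]
R2 := -4·R2
  [ 1  -2  1   3/8 ]
  [ 0   0  0     1 ]
  [ 0   0  0  -1/2 ]
  [ 0   0  0   1/4 ]
R3 := R3 + 1/2·R2
  [ 1  -2  1  3/8 ]
  [ 0   0  0    1 ]
  [ 0   0  0    0 ]
  [ 0   0  0  1/4 ]
R4 := R4 − 1/4·R2
  [ 1  -2  1  3/8 ]
  [ 0   0  0    1 ]
  [ 0   0  0    0 ]
  [ 0   0  0    0 ]
R1 := R1 − 3/8·R2
  [ 1  -2  1  0 ]
  [ 0   0  0  1 ]
  [ 0   0  0  0 ]
  [ 0   0  0  0 ]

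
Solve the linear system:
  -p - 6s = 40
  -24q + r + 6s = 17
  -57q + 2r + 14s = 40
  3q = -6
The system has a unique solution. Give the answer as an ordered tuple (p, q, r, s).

Form the augmented matrix and row-reduce:
  [ -1    0  0  -6  |  40 ]
  [  0  -24  1   6  |  17 ]
  [  0  -57  2  14  |  40 ]
  [  0    3  0   0  |  -6 ]
ρ1 → -1·ρ1
ρ2 → -1/24·ρ2
ρ3 → ρ3 + 57·ρ2
ρ4 → ρ4 − 3·ρ2
ρ3 → -8/3·ρ3
ρ4 → ρ4 − 1/8·ρ3
ρ4 → 3/2·ρ4
ρ3 → ρ3 − 2/3·ρ4
ρ2 → ρ2 + 1/4·ρ4
ρ1 → ρ1 − 6·ρ4
ρ2 → ρ2 + 1/24·ρ3
Reading off the last column: p = -4, q = -2, r = 5, s = -6.

(-4, -2, 5, -6)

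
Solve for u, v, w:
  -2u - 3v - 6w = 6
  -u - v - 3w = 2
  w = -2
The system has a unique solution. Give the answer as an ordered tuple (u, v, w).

Form the augmented matrix and row-reduce:
  [ -2  -3  -6  |   6 ]
  [ -1  -1  -3  |   2 ]
  [  0   0   1  |  -2 ]
ρ1 := -1/2·ρ1
ρ2 := ρ2 + ρ1
ρ2 := 2·ρ2
ρ1 := ρ1 − 3·ρ3
ρ1 := ρ1 − 3/2·ρ2
Reading off the last column: u = 6, v = -2, w = -2.

(6, -2, -2)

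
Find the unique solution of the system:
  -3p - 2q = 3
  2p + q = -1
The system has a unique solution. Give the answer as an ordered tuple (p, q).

Form the augmented matrix and row-reduce:
  [ -3  -2  |   3 ]
  [  2   1  |  -1 ]
R1 := -1/3·R1
  [ 1  2/3  |  -1 ]
  [ 2    1  |  -1 ]
R2 := R2 − 2·R1
  [ 1   2/3  |  -1 ]
  [ 0  -1/3  |   1 ]
R2 := -3·R2
  [ 1  2/3  |  -1 ]
  [ 0    1  |  -3 ]
R1 := R1 − 2/3·R2
  [ 1  0  |   1 ]
  [ 0  1  |  -3 ]
Reading off the last column: p = 1, q = -3.

(1, -3)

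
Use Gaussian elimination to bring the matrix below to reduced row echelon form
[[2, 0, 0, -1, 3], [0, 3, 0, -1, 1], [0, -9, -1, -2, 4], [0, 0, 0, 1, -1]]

r1 ← 1/2·r1
  [ 1   0   0  -1/2  3/2 ]
  [ 0   3   0    -1    1 ]
  [ 0  -9  -1    -2    4 ]
  [ 0   0   0     1   -1 ]
r2 ← 1/3·r2
  [ 1   0   0  -1/2  3/2 ]
  [ 0   1   0  -1/3  1/3 ]
  [ 0  -9  -1    -2    4 ]
  [ 0   0   0     1   -1 ]
r3 ← r3 + 9·r2
  [ 1  0   0  -1/2  3/2 ]
  [ 0  1   0  -1/3  1/3 ]
  [ 0  0  -1    -5    7 ]
  [ 0  0   0     1   -1 ]
r3 ← -1·r3
  [ 1  0  0  -1/2  3/2 ]
  [ 0  1  0  -1/3  1/3 ]
  [ 0  0  1     5   -7 ]
  [ 0  0  0     1   -1 ]
r3 ← r3 − 5·r4
  [ 1  0  0  -1/2  3/2 ]
  [ 0  1  0  -1/3  1/3 ]
  [ 0  0  1     0   -2 ]
  [ 0  0  0     1   -1 ]
r2 ← r2 + 1/3·r4
  [ 1  0  0  -1/2  3/2 ]
  [ 0  1  0     0    0 ]
  [ 0  0  1     0   -2 ]
  [ 0  0  0     1   -1 ]
r1 ← r1 + 1/2·r4
  [ 1  0  0  0   1 ]
  [ 0  1  0  0   0 ]
  [ 0  0  1  0  -2 ]
  [ 0  0  0  1  -1 ]

[[1, 0, 0, 0, 1], [0, 1, 0, 0, 0], [0, 0, 1, 0, -2], [0, 0, 0, 1, -1]]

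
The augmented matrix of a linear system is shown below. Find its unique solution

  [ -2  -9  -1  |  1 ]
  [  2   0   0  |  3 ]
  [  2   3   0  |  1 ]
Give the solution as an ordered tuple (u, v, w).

(3/2, -2/3, 2)

R1 ← -1/2·R1
  [ 1  9/2  1/2  |  -1/2 ]
  [ 2    0    0  |     3 ]
  [ 2    3    0  |     1 ]
R2 ← R2 − 2·R1
  [ 1  9/2  1/2  |  -1/2 ]
  [ 0   -9   -1  |     4 ]
  [ 2    3    0  |     1 ]
R3 ← R3 − 2·R1
  [ 1  9/2  1/2  |  -1/2 ]
  [ 0   -9   -1  |     4 ]
  [ 0   -6   -1  |     2 ]
R2 ← -1/9·R2
  [ 1  9/2  1/2  |  -1/2 ]
  [ 0    1  1/9  |  -4/9 ]
  [ 0   -6   -1  |     2 ]
R3 ← R3 + 6·R2
  [ 1  9/2   1/2  |  -1/2 ]
  [ 0    1   1/9  |  -4/9 ]
  [ 0    0  -1/3  |  -2/3 ]
R3 ← -3·R3
  [ 1  9/2  1/2  |  -1/2 ]
  [ 0    1  1/9  |  -4/9 ]
  [ 0    0    1  |     2 ]
R2 ← R2 − 1/9·R3
  [ 1  9/2  1/2  |  -1/2 ]
  [ 0    1    0  |  -2/3 ]
  [ 0    0    1  |     2 ]
R1 ← R1 − 1/2·R3
  [ 1  9/2  0  |  -3/2 ]
  [ 0    1  0  |  -2/3 ]
  [ 0    0  1  |     2 ]
R1 ← R1 − 9/2·R2
  [ 1  0  0  |   3/2 ]
  [ 0  1  0  |  -2/3 ]
  [ 0  0  1  |     2 ]
Reading off the last column: u = 3/2, v = -2/3, w = 2.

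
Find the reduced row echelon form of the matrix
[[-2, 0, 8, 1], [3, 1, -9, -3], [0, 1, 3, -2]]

[[1, 0, -4, 0], [0, 1, 3, 0], [0, 0, 0, 1]]

ρ1 -> -1/2·ρ1
  [ 1  0  -4  -1/2 ]
  [ 3  1  -9    -3 ]
  [ 0  1   3    -2 ]
ρ2 -> ρ2 − 3·ρ1
  [ 1  0  -4  -1/2 ]
  [ 0  1   3  -3/2 ]
  [ 0  1   3    -2 ]
ρ3 -> ρ3 − ρ2
  [ 1  0  -4  -1/2 ]
  [ 0  1   3  -3/2 ]
  [ 0  0   0  -1/2 ]
ρ3 -> -2·ρ3
  [ 1  0  -4  -1/2 ]
  [ 0  1   3  -3/2 ]
  [ 0  0   0     1 ]
ρ2 -> ρ2 + 3/2·ρ3
  [ 1  0  -4  -1/2 ]
  [ 0  1   3     0 ]
  [ 0  0   0     1 ]
ρ1 -> ρ1 + 1/2·ρ3
  [ 1  0  -4  0 ]
  [ 0  1   3  0 ]
  [ 0  0   0  1 ]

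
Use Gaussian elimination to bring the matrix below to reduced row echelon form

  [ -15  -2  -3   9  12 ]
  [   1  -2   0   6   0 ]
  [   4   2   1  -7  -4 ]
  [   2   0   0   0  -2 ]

[[1, 0, 0, 0, 0], [0, 1, 0, -3, 0], [0, 0, 1, -1, 0], [0, 0, 0, 0, 1]]

r1 := -1/15·r1
r2 := r2 − r1
r3 := r3 − 4·r1
r4 := r4 − 2·r1
r2 := -15/32·r2
r3 := r3 − 22/15·r2
r4 := r4 + 4/15·r2
r3 := 16·r3
r4 := r4 + 3/8·r3
r4 := -1/2·r4
r3 := r3 + 4·r4
r2 := r2 + 3/8·r4
r1 := r1 + 4/5·r4
r2 := r2 − 3/32·r3
r1 := r1 − 1/5·r3
r1 := r1 − 2/15·r2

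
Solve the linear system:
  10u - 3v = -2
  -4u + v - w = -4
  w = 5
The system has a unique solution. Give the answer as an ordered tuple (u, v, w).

(-1/2, -1, 5)

Form the augmented matrix and row-reduce:
  [ 10  -3   0  |  -2 ]
  [ -4   1  -1  |  -4 ]
  [  0   0   1  |   5 ]
r1 -> 1/10·r1
  [  1  -3/10   0  |  -1/5 ]
  [ -4      1  -1  |    -4 ]
  [  0      0   1  |     5 ]
r2 -> r2 + 4·r1
  [ 1  -3/10   0  |   -1/5 ]
  [ 0   -1/5  -1  |  -24/5 ]
  [ 0      0   1  |      5 ]
r2 -> -5·r2
  [ 1  -3/10  0  |  -1/5 ]
  [ 0      1  5  |    24 ]
  [ 0      0  1  |     5 ]
r2 -> r2 − 5·r3
  [ 1  -3/10  0  |  -1/5 ]
  [ 0      1  0  |    -1 ]
  [ 0      0  1  |     5 ]
r1 -> r1 + 3/10·r2
  [ 1  0  0  |  -1/2 ]
  [ 0  1  0  |    -1 ]
  [ 0  0  1  |     5 ]
Reading off the last column: u = -1/2, v = -1, w = 5.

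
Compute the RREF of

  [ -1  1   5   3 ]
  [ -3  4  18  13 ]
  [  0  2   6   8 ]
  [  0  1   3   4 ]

ρ1 -> -1·ρ1
ρ2 -> ρ2 + 3·ρ1
ρ3 -> ρ3 − 2·ρ2
ρ4 -> ρ4 − ρ2
ρ1 -> ρ1 + ρ2

[[1, 0, -2, 1], [0, 1, 3, 4], [0, 0, 0, 0], [0, 0, 0, 0]]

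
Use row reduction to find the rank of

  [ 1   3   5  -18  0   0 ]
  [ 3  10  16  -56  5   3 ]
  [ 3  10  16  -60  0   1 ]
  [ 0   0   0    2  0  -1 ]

ρ2 := ρ2 − 3·ρ1
  [ 1   3   5  -18  0   0 ]
  [ 0   1   1   -2  5   3 ]
  [ 3  10  16  -60  0   1 ]
  [ 0   0   0    2  0  -1 ]
ρ3 := ρ3 − 3·ρ1
  [ 1  3  5  -18  0   0 ]
  [ 0  1  1   -2  5   3 ]
  [ 0  1  1   -6  0   1 ]
  [ 0  0  0    2  0  -1 ]
ρ3 := ρ3 − ρ2
  [ 1  3  5  -18   0   0 ]
  [ 0  1  1   -2   5   3 ]
  [ 0  0  0   -4  -5  -2 ]
  [ 0  0  0    2   0  -1 ]
ρ3 := -1/4·ρ3
  [ 1  3  5  -18    0    0 ]
  [ 0  1  1   -2    5    3 ]
  [ 0  0  0    1  5/4  1/2 ]
  [ 0  0  0    2    0   -1 ]
ρ4 := ρ4 − 2·ρ3
  [ 1  3  5  -18     0    0 ]
  [ 0  1  1   -2     5    3 ]
  [ 0  0  0    1   5/4  1/2 ]
  [ 0  0  0    0  -5/2   -2 ]
ρ4 := -2/5·ρ4
  [ 1  3  5  -18    0    0 ]
  [ 0  1  1   -2    5    3 ]
  [ 0  0  0    1  5/4  1/2 ]
  [ 0  0  0    0    1  4/5 ]
ρ3 := ρ3 − 5/4·ρ4
  [ 1  3  5  -18  0     0 ]
  [ 0  1  1   -2  5     3 ]
  [ 0  0  0    1  0  -1/2 ]
  [ 0  0  0    0  1   4/5 ]
ρ2 := ρ2 − 5·ρ4
  [ 1  3  5  -18  0     0 ]
  [ 0  1  1   -2  0    -1 ]
  [ 0  0  0    1  0  -1/2 ]
  [ 0  0  0    0  1   4/5 ]
ρ2 := ρ2 + 2·ρ3
  [ 1  3  5  -18  0     0 ]
  [ 0  1  1    0  0    -2 ]
  [ 0  0  0    1  0  -1/2 ]
  [ 0  0  0    0  1   4/5 ]
ρ1 := ρ1 + 18·ρ3
  [ 1  3  5  0  0    -9 ]
  [ 0  1  1  0  0    -2 ]
  [ 0  0  0  1  0  -1/2 ]
  [ 0  0  0  0  1   4/5 ]
ρ1 := ρ1 − 3·ρ2
  [ 1  0  2  0  0    -3 ]
  [ 0  1  1  0  0    -2 ]
  [ 0  0  0  1  0  -1/2 ]
  [ 0  0  0  0  1   4/5 ]
The reduced form has 4 nonzero rows.

rank = 4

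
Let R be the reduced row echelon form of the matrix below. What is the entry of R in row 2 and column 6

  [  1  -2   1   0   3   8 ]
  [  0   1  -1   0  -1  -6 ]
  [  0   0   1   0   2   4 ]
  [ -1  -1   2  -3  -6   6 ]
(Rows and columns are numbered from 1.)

-2

r4 → r4 + r1
  [ 1  -2   1   0   3   8 ]
  [ 0   1  -1   0  -1  -6 ]
  [ 0   0   1   0   2   4 ]
  [ 0  -3   3  -3  -3  14 ]
r4 → r4 + 3·r2
  [ 1  -2   1   0   3   8 ]
  [ 0   1  -1   0  -1  -6 ]
  [ 0   0   1   0   2   4 ]
  [ 0   0   0  -3  -6  -4 ]
r4 → -1/3·r4
  [ 1  -2   1  0   3    8 ]
  [ 0   1  -1  0  -1   -6 ]
  [ 0   0   1  0   2    4 ]
  [ 0   0   0  1   2  4/3 ]
r2 → r2 + r3
  [ 1  -2  1  0  3    8 ]
  [ 0   1  0  0  1   -2 ]
  [ 0   0  1  0  2    4 ]
  [ 0   0  0  1  2  4/3 ]
r1 → r1 − r3
  [ 1  -2  0  0  1    4 ]
  [ 0   1  0  0  1   -2 ]
  [ 0   0  1  0  2    4 ]
  [ 0   0  0  1  2  4/3 ]
r1 → r1 + 2·r2
  [ 1  0  0  0  3    0 ]
  [ 0  1  0  0  1   -2 ]
  [ 0  0  1  0  2    4 ]
  [ 0  0  0  1  2  4/3 ]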